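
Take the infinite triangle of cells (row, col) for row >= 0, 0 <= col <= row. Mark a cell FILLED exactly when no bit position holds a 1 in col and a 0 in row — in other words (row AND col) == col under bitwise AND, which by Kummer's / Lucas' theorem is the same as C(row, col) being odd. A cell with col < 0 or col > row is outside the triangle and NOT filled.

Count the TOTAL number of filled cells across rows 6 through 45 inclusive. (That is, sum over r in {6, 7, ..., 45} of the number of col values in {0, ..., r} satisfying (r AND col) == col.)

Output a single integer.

r6=110 pc2: +4 =4
r7=111 pc3: +8 =12
r8=1000 pc1: +2 =14
r9=1001 pc2: +4 =18
r10=1010 pc2: +4 =22
r11=1011 pc3: +8 =30
r12=1100 pc2: +4 =34
r13=1101 pc3: +8 =42
r14=1110 pc3: +8 =50
r15=1111 pc4: +16 =66
r16=10000 pc1: +2 =68
r17=10001 pc2: +4 =72
r18=10010 pc2: +4 =76
r19=10011 pc3: +8 =84
r20=10100 pc2: +4 =88
r21=10101 pc3: +8 =96
r22=10110 pc3: +8 =104
r23=10111 pc4: +16 =120
r24=11000 pc2: +4 =124
r25=11001 pc3: +8 =132
r26=11010 pc3: +8 =140
r27=11011 pc4: +16 =156
r28=11100 pc3: +8 =164
r29=11101 pc4: +16 =180
r30=11110 pc4: +16 =196
r31=11111 pc5: +32 =228
r32=100000 pc1: +2 =230
r33=100001 pc2: +4 =234
r34=100010 pc2: +4 =238
r35=100011 pc3: +8 =246
r36=100100 pc2: +4 =250
r37=100101 pc3: +8 =258
r38=100110 pc3: +8 =266
r39=100111 pc4: +16 =282
r40=101000 pc2: +4 =286
r41=101001 pc3: +8 =294
r42=101010 pc3: +8 =302
r43=101011 pc4: +16 =318
r44=101100 pc3: +8 =326
r45=101101 pc4: +16 =342

Answer: 342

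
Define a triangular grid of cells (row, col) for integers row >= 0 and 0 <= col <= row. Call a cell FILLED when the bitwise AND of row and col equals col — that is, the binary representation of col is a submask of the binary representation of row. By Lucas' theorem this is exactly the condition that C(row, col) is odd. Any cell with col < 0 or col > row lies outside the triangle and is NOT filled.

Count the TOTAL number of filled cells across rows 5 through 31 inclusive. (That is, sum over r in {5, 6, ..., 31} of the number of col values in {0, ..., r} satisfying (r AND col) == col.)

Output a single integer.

Answer: 232

Derivation:
r5=101 pc2: +4 =4
r6=110 pc2: +4 =8
r7=111 pc3: +8 =16
r8=1000 pc1: +2 =18
r9=1001 pc2: +4 =22
r10=1010 pc2: +4 =26
r11=1011 pc3: +8 =34
r12=1100 pc2: +4 =38
r13=1101 pc3: +8 =46
r14=1110 pc3: +8 =54
r15=1111 pc4: +16 =70
r16=10000 pc1: +2 =72
r17=10001 pc2: +4 =76
r18=10010 pc2: +4 =80
r19=10011 pc3: +8 =88
r20=10100 pc2: +4 =92
r21=10101 pc3: +8 =100
r22=10110 pc3: +8 =108
r23=10111 pc4: +16 =124
r24=11000 pc2: +4 =128
r25=11001 pc3: +8 =136
r26=11010 pc3: +8 =144
r27=11011 pc4: +16 =160
r28=11100 pc3: +8 =168
r29=11101 pc4: +16 =184
r30=11110 pc4: +16 =200
r31=11111 pc5: +32 =232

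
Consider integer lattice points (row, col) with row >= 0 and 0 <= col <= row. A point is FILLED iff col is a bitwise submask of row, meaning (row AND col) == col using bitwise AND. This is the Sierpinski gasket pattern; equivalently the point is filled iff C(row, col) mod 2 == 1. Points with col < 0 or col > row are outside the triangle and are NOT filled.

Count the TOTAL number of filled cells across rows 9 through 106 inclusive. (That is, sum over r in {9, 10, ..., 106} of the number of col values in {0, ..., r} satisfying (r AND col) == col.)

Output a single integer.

Answer: 1334

Derivation:
r9=1001 pc2: +4 =4
r10=1010 pc2: +4 =8
r11=1011 pc3: +8 =16
r12=1100 pc2: +4 =20
r13=1101 pc3: +8 =28
r14=1110 pc3: +8 =36
r15=1111 pc4: +16 =52
r16=10000 pc1: +2 =54
r17=10001 pc2: +4 =58
r18=10010 pc2: +4 =62
r19=10011 pc3: +8 =70
r20=10100 pc2: +4 =74
r21=10101 pc3: +8 =82
r22=10110 pc3: +8 =90
r23=10111 pc4: +16 =106
r24=11000 pc2: +4 =110
r25=11001 pc3: +8 =118
r26=11010 pc3: +8 =126
r27=11011 pc4: +16 =142
r28=11100 pc3: +8 =150
r29=11101 pc4: +16 =166
r30=11110 pc4: +16 =182
r31=11111 pc5: +32 =214
r32=100000 pc1: +2 =216
r33=100001 pc2: +4 =220
r34=100010 pc2: +4 =224
r35=100011 pc3: +8 =232
r36=100100 pc2: +4 =236
r37=100101 pc3: +8 =244
r38=100110 pc3: +8 =252
r39=100111 pc4: +16 =268
r40=101000 pc2: +4 =272
r41=101001 pc3: +8 =280
r42=101010 pc3: +8 =288
r43=101011 pc4: +16 =304
r44=101100 pc3: +8 =312
r45=101101 pc4: +16 =328
r46=101110 pc4: +16 =344
r47=101111 pc5: +32 =376
r48=110000 pc2: +4 =380
r49=110001 pc3: +8 =388
r50=110010 pc3: +8 =396
r51=110011 pc4: +16 =412
r52=110100 pc3: +8 =420
r53=110101 pc4: +16 =436
r54=110110 pc4: +16 =452
r55=110111 pc5: +32 =484
r56=111000 pc3: +8 =492
r57=111001 pc4: +16 =508
r58=111010 pc4: +16 =524
r59=111011 pc5: +32 =556
r60=111100 pc4: +16 =572
r61=111101 pc5: +32 =604
r62=111110 pc5: +32 =636
r63=111111 pc6: +64 =700
r64=1000000 pc1: +2 =702
r65=1000001 pc2: +4 =706
r66=1000010 pc2: +4 =710
r67=1000011 pc3: +8 =718
r68=1000100 pc2: +4 =722
r69=1000101 pc3: +8 =730
r70=1000110 pc3: +8 =738
r71=1000111 pc4: +16 =754
r72=1001000 pc2: +4 =758
r73=1001001 pc3: +8 =766
r74=1001010 pc3: +8 =774
r75=1001011 pc4: +16 =790
r76=1001100 pc3: +8 =798
r77=1001101 pc4: +16 =814
r78=1001110 pc4: +16 =830
r79=1001111 pc5: +32 =862
r80=1010000 pc2: +4 =866
r81=1010001 pc3: +8 =874
r82=1010010 pc3: +8 =882
r83=1010011 pc4: +16 =898
r84=1010100 pc3: +8 =906
r85=1010101 pc4: +16 =922
r86=1010110 pc4: +16 =938
r87=1010111 pc5: +32 =970
r88=1011000 pc3: +8 =978
r89=1011001 pc4: +16 =994
r90=1011010 pc4: +16 =1010
r91=1011011 pc5: +32 =1042
r92=1011100 pc4: +16 =1058
r93=1011101 pc5: +32 =1090
r94=1011110 pc5: +32 =1122
r95=1011111 pc6: +64 =1186
r96=1100000 pc2: +4 =1190
r97=1100001 pc3: +8 =1198
r98=1100010 pc3: +8 =1206
r99=1100011 pc4: +16 =1222
r100=1100100 pc3: +8 =1230
r101=1100101 pc4: +16 =1246
r102=1100110 pc4: +16 =1262
r103=1100111 pc5: +32 =1294
r104=1101000 pc3: +8 =1302
r105=1101001 pc4: +16 =1318
r106=1101010 pc4: +16 =1334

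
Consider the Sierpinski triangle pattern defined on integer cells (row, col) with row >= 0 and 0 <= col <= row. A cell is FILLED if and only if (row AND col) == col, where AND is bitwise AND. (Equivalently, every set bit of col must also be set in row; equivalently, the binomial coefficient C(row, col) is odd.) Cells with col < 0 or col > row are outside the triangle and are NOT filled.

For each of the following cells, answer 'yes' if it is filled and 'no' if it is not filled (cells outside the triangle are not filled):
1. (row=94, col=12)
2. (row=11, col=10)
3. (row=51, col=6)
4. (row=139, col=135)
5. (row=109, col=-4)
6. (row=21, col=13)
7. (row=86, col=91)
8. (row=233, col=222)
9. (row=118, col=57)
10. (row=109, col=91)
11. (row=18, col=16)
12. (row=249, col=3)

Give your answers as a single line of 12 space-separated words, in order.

Answer: yes yes no no no no no no no no yes no

Derivation:
(94,12): row=0b1011110, col=0b1100, row AND col = 0b1100 = 12; 12 == 12 -> filled
(11,10): row=0b1011, col=0b1010, row AND col = 0b1010 = 10; 10 == 10 -> filled
(51,6): row=0b110011, col=0b110, row AND col = 0b10 = 2; 2 != 6 -> empty
(139,135): row=0b10001011, col=0b10000111, row AND col = 0b10000011 = 131; 131 != 135 -> empty
(109,-4): col outside [0, 109] -> not filled
(21,13): row=0b10101, col=0b1101, row AND col = 0b101 = 5; 5 != 13 -> empty
(86,91): col outside [0, 86] -> not filled
(233,222): row=0b11101001, col=0b11011110, row AND col = 0b11001000 = 200; 200 != 222 -> empty
(118,57): row=0b1110110, col=0b111001, row AND col = 0b110000 = 48; 48 != 57 -> empty
(109,91): row=0b1101101, col=0b1011011, row AND col = 0b1001001 = 73; 73 != 91 -> empty
(18,16): row=0b10010, col=0b10000, row AND col = 0b10000 = 16; 16 == 16 -> filled
(249,3): row=0b11111001, col=0b11, row AND col = 0b1 = 1; 1 != 3 -> empty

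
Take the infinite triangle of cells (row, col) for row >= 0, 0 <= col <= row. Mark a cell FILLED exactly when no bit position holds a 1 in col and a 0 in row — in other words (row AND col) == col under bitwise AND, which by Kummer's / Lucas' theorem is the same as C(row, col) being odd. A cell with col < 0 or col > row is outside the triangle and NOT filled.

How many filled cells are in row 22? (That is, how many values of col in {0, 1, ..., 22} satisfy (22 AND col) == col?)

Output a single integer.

22 in binary = 10110
popcount(22) = number of 1-bits in 10110 = 3
A col c satisfies (22 AND c) == c iff every set bit of c is also set in 22; each of the 3 set bits of 22 can independently be on or off in c.
count = 2^3 = 8

Answer: 8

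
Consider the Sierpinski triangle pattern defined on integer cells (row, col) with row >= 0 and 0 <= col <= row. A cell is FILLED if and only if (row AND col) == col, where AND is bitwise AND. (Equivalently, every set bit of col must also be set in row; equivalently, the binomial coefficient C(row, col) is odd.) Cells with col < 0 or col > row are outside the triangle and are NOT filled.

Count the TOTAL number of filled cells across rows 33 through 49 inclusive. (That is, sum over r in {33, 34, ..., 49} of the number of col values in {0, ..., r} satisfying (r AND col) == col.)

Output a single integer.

Answer: 172

Derivation:
r33=100001 pc2: +4 =4
r34=100010 pc2: +4 =8
r35=100011 pc3: +8 =16
r36=100100 pc2: +4 =20
r37=100101 pc3: +8 =28
r38=100110 pc3: +8 =36
r39=100111 pc4: +16 =52
r40=101000 pc2: +4 =56
r41=101001 pc3: +8 =64
r42=101010 pc3: +8 =72
r43=101011 pc4: +16 =88
r44=101100 pc3: +8 =96
r45=101101 pc4: +16 =112
r46=101110 pc4: +16 =128
r47=101111 pc5: +32 =160
r48=110000 pc2: +4 =164
r49=110001 pc3: +8 =172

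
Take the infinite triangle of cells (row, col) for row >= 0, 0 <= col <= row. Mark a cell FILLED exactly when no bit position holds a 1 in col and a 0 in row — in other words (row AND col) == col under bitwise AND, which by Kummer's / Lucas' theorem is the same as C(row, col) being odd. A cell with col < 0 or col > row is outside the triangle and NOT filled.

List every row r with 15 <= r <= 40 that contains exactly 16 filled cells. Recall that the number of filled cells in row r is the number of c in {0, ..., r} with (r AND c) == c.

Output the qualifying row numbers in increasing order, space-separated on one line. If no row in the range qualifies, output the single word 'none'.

Row r has 2^popcount(r) filled cells, so we need popcount(r) = log2(16) = 4.
Scan r = 15..40 and keep those with exactly 4 one-bits:
r=15=1111 popcount=4 -> KEEP
r=16=10000 popcount=1 -> skip
r=17=10001 popcount=2 -> skip
r=18=10010 popcount=2 -> skip
r=19=10011 popcount=3 -> skip
r=20=10100 popcount=2 -> skip
r=21=10101 popcount=3 -> skip
r=22=10110 popcount=3 -> skip
r=23=10111 popcount=4 -> KEEP
r=24=11000 popcount=2 -> skip
r=25=11001 popcount=3 -> skip
r=26=11010 popcount=3 -> skip
r=27=11011 popcount=4 -> KEEP
r=28=11100 popcount=3 -> skip
r=29=11101 popcount=4 -> KEEP
r=30=11110 popcount=4 -> KEEP
r=31=11111 popcount=5 -> skip
r=32=100000 popcount=1 -> skip
r=33=100001 popcount=2 -> skip
r=34=100010 popcount=2 -> skip
r=35=100011 popcount=3 -> skip
r=36=100100 popcount=2 -> skip
r=37=100101 popcount=3 -> skip
r=38=100110 popcount=3 -> skip
r=39=100111 popcount=4 -> KEEP
r=40=101000 popcount=2 -> skip
Kept rows: 15 23 27 29 30 39

Answer: 15 23 27 29 30 39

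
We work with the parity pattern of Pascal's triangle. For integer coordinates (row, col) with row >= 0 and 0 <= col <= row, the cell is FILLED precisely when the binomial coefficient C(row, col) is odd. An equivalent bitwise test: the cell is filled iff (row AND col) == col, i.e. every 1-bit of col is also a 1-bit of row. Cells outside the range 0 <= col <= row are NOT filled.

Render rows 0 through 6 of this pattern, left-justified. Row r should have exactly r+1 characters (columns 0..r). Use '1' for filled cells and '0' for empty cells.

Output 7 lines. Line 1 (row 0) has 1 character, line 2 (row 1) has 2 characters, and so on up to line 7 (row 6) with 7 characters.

r0=0: 1
r1=1: 11
r2=10: 101
r3=11: 1111
r4=100: 10001
r5=101: 110011
r6=110: 1010101

Answer: 1
11
101
1111
10001
110011
1010101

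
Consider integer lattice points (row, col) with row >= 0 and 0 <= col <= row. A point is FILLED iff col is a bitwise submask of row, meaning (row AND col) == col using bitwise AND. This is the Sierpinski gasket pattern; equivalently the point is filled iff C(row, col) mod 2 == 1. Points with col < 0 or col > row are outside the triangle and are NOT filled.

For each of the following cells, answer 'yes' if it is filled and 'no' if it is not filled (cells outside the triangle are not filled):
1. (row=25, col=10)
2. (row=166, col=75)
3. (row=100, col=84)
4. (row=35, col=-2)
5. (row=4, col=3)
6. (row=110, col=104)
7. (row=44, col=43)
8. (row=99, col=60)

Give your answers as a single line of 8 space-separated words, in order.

Answer: no no no no no yes no no

Derivation:
(25,10): row=0b11001, col=0b1010, row AND col = 0b1000 = 8; 8 != 10 -> empty
(166,75): row=0b10100110, col=0b1001011, row AND col = 0b10 = 2; 2 != 75 -> empty
(100,84): row=0b1100100, col=0b1010100, row AND col = 0b1000100 = 68; 68 != 84 -> empty
(35,-2): col outside [0, 35] -> not filled
(4,3): row=0b100, col=0b11, row AND col = 0b0 = 0; 0 != 3 -> empty
(110,104): row=0b1101110, col=0b1101000, row AND col = 0b1101000 = 104; 104 == 104 -> filled
(44,43): row=0b101100, col=0b101011, row AND col = 0b101000 = 40; 40 != 43 -> empty
(99,60): row=0b1100011, col=0b111100, row AND col = 0b100000 = 32; 32 != 60 -> empty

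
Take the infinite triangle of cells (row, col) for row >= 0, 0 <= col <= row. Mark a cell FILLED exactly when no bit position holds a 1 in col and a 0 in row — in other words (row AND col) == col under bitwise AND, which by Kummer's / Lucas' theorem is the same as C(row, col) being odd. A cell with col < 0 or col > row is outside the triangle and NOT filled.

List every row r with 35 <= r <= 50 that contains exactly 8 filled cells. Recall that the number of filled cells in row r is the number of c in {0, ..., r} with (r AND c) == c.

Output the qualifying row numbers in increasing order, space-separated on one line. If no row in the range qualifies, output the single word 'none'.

Row r has 2^popcount(r) filled cells, so we need popcount(r) = log2(8) = 3.
Scan r = 35..50 and keep those with exactly 3 one-bits:
r=35=100011 popcount=3 -> KEEP
r=36=100100 popcount=2 -> skip
r=37=100101 popcount=3 -> KEEP
r=38=100110 popcount=3 -> KEEP
r=39=100111 popcount=4 -> skip
r=40=101000 popcount=2 -> skip
r=41=101001 popcount=3 -> KEEP
r=42=101010 popcount=3 -> KEEP
r=43=101011 popcount=4 -> skip
r=44=101100 popcount=3 -> KEEP
r=45=101101 popcount=4 -> skip
r=46=101110 popcount=4 -> skip
r=47=101111 popcount=5 -> skip
r=48=110000 popcount=2 -> skip
r=49=110001 popcount=3 -> KEEP
r=50=110010 popcount=3 -> KEEP
Kept rows: 35 37 38 41 42 44 49 50

Answer: 35 37 38 41 42 44 49 50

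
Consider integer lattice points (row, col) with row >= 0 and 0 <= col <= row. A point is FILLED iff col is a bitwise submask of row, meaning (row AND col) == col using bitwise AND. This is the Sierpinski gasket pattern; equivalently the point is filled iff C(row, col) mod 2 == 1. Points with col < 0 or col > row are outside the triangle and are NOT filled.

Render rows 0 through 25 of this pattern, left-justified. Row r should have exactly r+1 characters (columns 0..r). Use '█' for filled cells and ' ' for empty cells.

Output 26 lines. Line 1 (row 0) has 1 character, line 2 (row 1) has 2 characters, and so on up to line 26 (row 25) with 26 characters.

r0=0: █
r1=1: ██
r2=10: █ █
r3=11: ████
r4=100: █   █
r5=101: ██  ██
r6=110: █ █ █ █
r7=111: ████████
r8=1000: █       █
r9=1001: ██      ██
r10=1010: █ █     █ █
r11=1011: ████    ████
r12=1100: █   █   █   █
r13=1101: ██  ██  ██  ██
r14=1110: █ █ █ █ █ █ █ █
r15=1111: ████████████████
r16=10000: █               █
r17=10001: ██              ██
r18=10010: █ █             █ █
r19=10011: ████            ████
r20=10100: █   █           █   █
r21=10101: ██  ██          ██  ██
r22=10110: █ █ █ █         █ █ █ █
r23=10111: ████████        ████████
r24=11000: █       █       █       █
r25=11001: ██      ██      ██      ██

Answer: █
██
█ █
████
█   █
██  ██
█ █ █ █
████████
█       █
██      ██
█ █     █ █
████    ████
█   █   █   █
██  ██  ██  ██
█ █ █ █ █ █ █ █
████████████████
█               █
██              ██
█ █             █ █
████            ████
█   █           █   █
██  ██          ██  ██
█ █ █ █         █ █ █ █
████████        ████████
█       █       █       █
██      ██      ██      ██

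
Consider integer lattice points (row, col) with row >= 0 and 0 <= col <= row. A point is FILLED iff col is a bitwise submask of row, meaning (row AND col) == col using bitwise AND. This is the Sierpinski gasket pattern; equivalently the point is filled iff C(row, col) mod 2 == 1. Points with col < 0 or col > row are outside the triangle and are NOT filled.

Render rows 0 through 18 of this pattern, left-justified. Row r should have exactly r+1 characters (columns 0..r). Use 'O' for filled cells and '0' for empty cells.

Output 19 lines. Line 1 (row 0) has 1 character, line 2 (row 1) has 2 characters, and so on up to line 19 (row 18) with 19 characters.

r0=0: O
r1=1: OO
r2=10: O0O
r3=11: OOOO
r4=100: O000O
r5=101: OO00OO
r6=110: O0O0O0O
r7=111: OOOOOOOO
r8=1000: O0000000O
r9=1001: OO000000OO
r10=1010: O0O00000O0O
r11=1011: OOOO0000OOOO
r12=1100: O000O000O000O
r13=1101: OO00OO00OO00OO
r14=1110: O0O0O0O0O0O0O0O
r15=1111: OOOOOOOOOOOOOOOO
r16=10000: O000000000000000O
r17=10001: OO00000000000000OO
r18=10010: O0O0000000000000O0O

Answer: O
OO
O0O
OOOO
O000O
OO00OO
O0O0O0O
OOOOOOOO
O0000000O
OO000000OO
O0O00000O0O
OOOO0000OOOO
O000O000O000O
OO00OO00OO00OO
O0O0O0O0O0O0O0O
OOOOOOOOOOOOOOOO
O000000000000000O
OO00000000000000OO
O0O0000000000000O0O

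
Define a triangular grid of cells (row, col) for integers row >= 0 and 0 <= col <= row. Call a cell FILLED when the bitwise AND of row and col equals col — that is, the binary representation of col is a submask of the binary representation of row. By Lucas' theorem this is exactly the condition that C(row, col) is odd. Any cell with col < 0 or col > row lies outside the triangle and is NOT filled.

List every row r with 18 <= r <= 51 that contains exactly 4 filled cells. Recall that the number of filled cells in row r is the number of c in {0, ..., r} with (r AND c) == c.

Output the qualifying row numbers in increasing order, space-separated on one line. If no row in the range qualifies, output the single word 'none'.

Row r has 2^popcount(r) filled cells, so we need popcount(r) = log2(4) = 2.
Scan r = 18..51 and keep those with exactly 2 one-bits:
r=18=10010 popcount=2 -> KEEP
r=19=10011 popcount=3 -> skip
r=20=10100 popcount=2 -> KEEP
r=21=10101 popcount=3 -> skip
r=22=10110 popcount=3 -> skip
r=23=10111 popcount=4 -> skip
r=24=11000 popcount=2 -> KEEP
r=25=11001 popcount=3 -> skip
r=26=11010 popcount=3 -> skip
r=27=11011 popcount=4 -> skip
r=28=11100 popcount=3 -> skip
r=29=11101 popcount=4 -> skip
r=30=11110 popcount=4 -> skip
r=31=11111 popcount=5 -> skip
r=32=100000 popcount=1 -> skip
r=33=100001 popcount=2 -> KEEP
r=34=100010 popcount=2 -> KEEP
r=35=100011 popcount=3 -> skip
r=36=100100 popcount=2 -> KEEP
r=37=100101 popcount=3 -> skip
r=38=100110 popcount=3 -> skip
r=39=100111 popcount=4 -> skip
r=40=101000 popcount=2 -> KEEP
r=41=101001 popcount=3 -> skip
r=42=101010 popcount=3 -> skip
r=43=101011 popcount=4 -> skip
r=44=101100 popcount=3 -> skip
r=45=101101 popcount=4 -> skip
r=46=101110 popcount=4 -> skip
r=47=101111 popcount=5 -> skip
r=48=110000 popcount=2 -> KEEP
r=49=110001 popcount=3 -> skip
r=50=110010 popcount=3 -> skip
r=51=110011 popcount=4 -> skip
Kept rows: 18 20 24 33 34 36 40 48

Answer: 18 20 24 33 34 36 40 48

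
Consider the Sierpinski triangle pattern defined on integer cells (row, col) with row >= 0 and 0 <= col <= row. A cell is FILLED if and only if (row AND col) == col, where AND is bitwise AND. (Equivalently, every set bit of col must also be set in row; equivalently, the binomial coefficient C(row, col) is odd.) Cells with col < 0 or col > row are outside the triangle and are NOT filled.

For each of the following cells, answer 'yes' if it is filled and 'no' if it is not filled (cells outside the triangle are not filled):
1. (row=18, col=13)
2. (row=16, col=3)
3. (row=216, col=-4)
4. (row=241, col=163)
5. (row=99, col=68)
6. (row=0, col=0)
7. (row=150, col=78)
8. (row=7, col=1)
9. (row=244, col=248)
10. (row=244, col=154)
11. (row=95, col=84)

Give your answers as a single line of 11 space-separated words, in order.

Answer: no no no no no yes no yes no no yes

Derivation:
(18,13): row=0b10010, col=0b1101, row AND col = 0b0 = 0; 0 != 13 -> empty
(16,3): row=0b10000, col=0b11, row AND col = 0b0 = 0; 0 != 3 -> empty
(216,-4): col outside [0, 216] -> not filled
(241,163): row=0b11110001, col=0b10100011, row AND col = 0b10100001 = 161; 161 != 163 -> empty
(99,68): row=0b1100011, col=0b1000100, row AND col = 0b1000000 = 64; 64 != 68 -> empty
(0,0): row=0b0, col=0b0, row AND col = 0b0 = 0; 0 == 0 -> filled
(150,78): row=0b10010110, col=0b1001110, row AND col = 0b110 = 6; 6 != 78 -> empty
(7,1): row=0b111, col=0b1, row AND col = 0b1 = 1; 1 == 1 -> filled
(244,248): col outside [0, 244] -> not filled
(244,154): row=0b11110100, col=0b10011010, row AND col = 0b10010000 = 144; 144 != 154 -> empty
(95,84): row=0b1011111, col=0b1010100, row AND col = 0b1010100 = 84; 84 == 84 -> filled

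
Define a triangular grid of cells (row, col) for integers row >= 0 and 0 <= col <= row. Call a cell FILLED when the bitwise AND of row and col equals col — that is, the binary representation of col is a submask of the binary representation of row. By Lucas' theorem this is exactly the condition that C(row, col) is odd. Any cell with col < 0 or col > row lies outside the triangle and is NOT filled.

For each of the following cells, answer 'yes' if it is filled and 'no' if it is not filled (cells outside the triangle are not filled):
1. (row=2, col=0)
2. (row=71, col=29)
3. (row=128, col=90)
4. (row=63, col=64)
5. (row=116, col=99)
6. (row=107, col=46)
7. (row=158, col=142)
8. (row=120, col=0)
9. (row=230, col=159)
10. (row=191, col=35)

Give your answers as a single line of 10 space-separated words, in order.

(2,0): row=0b10, col=0b0, row AND col = 0b0 = 0; 0 == 0 -> filled
(71,29): row=0b1000111, col=0b11101, row AND col = 0b101 = 5; 5 != 29 -> empty
(128,90): row=0b10000000, col=0b1011010, row AND col = 0b0 = 0; 0 != 90 -> empty
(63,64): col outside [0, 63] -> not filled
(116,99): row=0b1110100, col=0b1100011, row AND col = 0b1100000 = 96; 96 != 99 -> empty
(107,46): row=0b1101011, col=0b101110, row AND col = 0b101010 = 42; 42 != 46 -> empty
(158,142): row=0b10011110, col=0b10001110, row AND col = 0b10001110 = 142; 142 == 142 -> filled
(120,0): row=0b1111000, col=0b0, row AND col = 0b0 = 0; 0 == 0 -> filled
(230,159): row=0b11100110, col=0b10011111, row AND col = 0b10000110 = 134; 134 != 159 -> empty
(191,35): row=0b10111111, col=0b100011, row AND col = 0b100011 = 35; 35 == 35 -> filled

Answer: yes no no no no no yes yes no yes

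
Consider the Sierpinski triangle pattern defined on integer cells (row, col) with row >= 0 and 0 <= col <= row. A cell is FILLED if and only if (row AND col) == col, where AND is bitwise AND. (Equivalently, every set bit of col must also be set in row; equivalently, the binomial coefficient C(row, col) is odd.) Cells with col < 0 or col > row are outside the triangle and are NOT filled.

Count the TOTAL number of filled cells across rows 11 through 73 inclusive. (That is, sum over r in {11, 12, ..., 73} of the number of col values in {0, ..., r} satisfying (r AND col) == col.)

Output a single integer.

Answer: 758

Derivation:
r11=1011 pc3: +8 =8
r12=1100 pc2: +4 =12
r13=1101 pc3: +8 =20
r14=1110 pc3: +8 =28
r15=1111 pc4: +16 =44
r16=10000 pc1: +2 =46
r17=10001 pc2: +4 =50
r18=10010 pc2: +4 =54
r19=10011 pc3: +8 =62
r20=10100 pc2: +4 =66
r21=10101 pc3: +8 =74
r22=10110 pc3: +8 =82
r23=10111 pc4: +16 =98
r24=11000 pc2: +4 =102
r25=11001 pc3: +8 =110
r26=11010 pc3: +8 =118
r27=11011 pc4: +16 =134
r28=11100 pc3: +8 =142
r29=11101 pc4: +16 =158
r30=11110 pc4: +16 =174
r31=11111 pc5: +32 =206
r32=100000 pc1: +2 =208
r33=100001 pc2: +4 =212
r34=100010 pc2: +4 =216
r35=100011 pc3: +8 =224
r36=100100 pc2: +4 =228
r37=100101 pc3: +8 =236
r38=100110 pc3: +8 =244
r39=100111 pc4: +16 =260
r40=101000 pc2: +4 =264
r41=101001 pc3: +8 =272
r42=101010 pc3: +8 =280
r43=101011 pc4: +16 =296
r44=101100 pc3: +8 =304
r45=101101 pc4: +16 =320
r46=101110 pc4: +16 =336
r47=101111 pc5: +32 =368
r48=110000 pc2: +4 =372
r49=110001 pc3: +8 =380
r50=110010 pc3: +8 =388
r51=110011 pc4: +16 =404
r52=110100 pc3: +8 =412
r53=110101 pc4: +16 =428
r54=110110 pc4: +16 =444
r55=110111 pc5: +32 =476
r56=111000 pc3: +8 =484
r57=111001 pc4: +16 =500
r58=111010 pc4: +16 =516
r59=111011 pc5: +32 =548
r60=111100 pc4: +16 =564
r61=111101 pc5: +32 =596
r62=111110 pc5: +32 =628
r63=111111 pc6: +64 =692
r64=1000000 pc1: +2 =694
r65=1000001 pc2: +4 =698
r66=1000010 pc2: +4 =702
r67=1000011 pc3: +8 =710
r68=1000100 pc2: +4 =714
r69=1000101 pc3: +8 =722
r70=1000110 pc3: +8 =730
r71=1000111 pc4: +16 =746
r72=1001000 pc2: +4 =750
r73=1001001 pc3: +8 =758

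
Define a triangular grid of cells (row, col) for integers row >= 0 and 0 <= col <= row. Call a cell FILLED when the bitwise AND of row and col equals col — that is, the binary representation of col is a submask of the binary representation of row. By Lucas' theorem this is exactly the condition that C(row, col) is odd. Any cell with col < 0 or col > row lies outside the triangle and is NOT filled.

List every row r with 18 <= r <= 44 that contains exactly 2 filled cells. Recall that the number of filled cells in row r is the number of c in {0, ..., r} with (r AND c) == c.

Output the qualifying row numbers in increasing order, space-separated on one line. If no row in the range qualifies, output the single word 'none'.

Row r has 2^popcount(r) filled cells, so we need popcount(r) = log2(2) = 1.
Scan r = 18..44 and keep those with exactly 1 one-bits:
r=18=10010 popcount=2 -> skip
r=19=10011 popcount=3 -> skip
r=20=10100 popcount=2 -> skip
r=21=10101 popcount=3 -> skip
r=22=10110 popcount=3 -> skip
r=23=10111 popcount=4 -> skip
r=24=11000 popcount=2 -> skip
r=25=11001 popcount=3 -> skip
r=26=11010 popcount=3 -> skip
r=27=11011 popcount=4 -> skip
r=28=11100 popcount=3 -> skip
r=29=11101 popcount=4 -> skip
r=30=11110 popcount=4 -> skip
r=31=11111 popcount=5 -> skip
r=32=100000 popcount=1 -> KEEP
r=33=100001 popcount=2 -> skip
r=34=100010 popcount=2 -> skip
r=35=100011 popcount=3 -> skip
r=36=100100 popcount=2 -> skip
r=37=100101 popcount=3 -> skip
r=38=100110 popcount=3 -> skip
r=39=100111 popcount=4 -> skip
r=40=101000 popcount=2 -> skip
r=41=101001 popcount=3 -> skip
r=42=101010 popcount=3 -> skip
r=43=101011 popcount=4 -> skip
r=44=101100 popcount=3 -> skip
Kept rows: 32

Answer: 32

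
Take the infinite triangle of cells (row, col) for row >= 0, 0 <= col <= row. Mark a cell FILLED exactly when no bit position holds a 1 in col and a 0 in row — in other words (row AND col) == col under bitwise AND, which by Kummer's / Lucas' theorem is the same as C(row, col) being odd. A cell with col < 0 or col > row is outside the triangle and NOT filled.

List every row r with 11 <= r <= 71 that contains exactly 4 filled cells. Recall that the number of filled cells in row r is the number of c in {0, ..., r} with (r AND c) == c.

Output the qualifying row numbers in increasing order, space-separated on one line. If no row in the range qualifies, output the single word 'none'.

Row r has 2^popcount(r) filled cells, so we need popcount(r) = log2(4) = 2.
Scan r = 11..71 and keep those with exactly 2 one-bits:
r=11=1011 popcount=3 -> skip
r=12=1100 popcount=2 -> KEEP
r=13=1101 popcount=3 -> skip
r=14=1110 popcount=3 -> skip
r=15=1111 popcount=4 -> skip
r=16=10000 popcount=1 -> skip
r=17=10001 popcount=2 -> KEEP
r=18=10010 popcount=2 -> KEEP
r=19=10011 popcount=3 -> skip
r=20=10100 popcount=2 -> KEEP
r=21=10101 popcount=3 -> skip
r=22=10110 popcount=3 -> skip
r=23=10111 popcount=4 -> skip
r=24=11000 popcount=2 -> KEEP
r=25=11001 popcount=3 -> skip
r=26=11010 popcount=3 -> skip
r=27=11011 popcount=4 -> skip
r=28=11100 popcount=3 -> skip
r=29=11101 popcount=4 -> skip
r=30=11110 popcount=4 -> skip
r=31=11111 popcount=5 -> skip
r=32=100000 popcount=1 -> skip
r=33=100001 popcount=2 -> KEEP
r=34=100010 popcount=2 -> KEEP
r=35=100011 popcount=3 -> skip
r=36=100100 popcount=2 -> KEEP
r=37=100101 popcount=3 -> skip
r=38=100110 popcount=3 -> skip
r=39=100111 popcount=4 -> skip
r=40=101000 popcount=2 -> KEEP
r=41=101001 popcount=3 -> skip
r=42=101010 popcount=3 -> skip
r=43=101011 popcount=4 -> skip
r=44=101100 popcount=3 -> skip
r=45=101101 popcount=4 -> skip
r=46=101110 popcount=4 -> skip
r=47=101111 popcount=5 -> skip
r=48=110000 popcount=2 -> KEEP
r=49=110001 popcount=3 -> skip
r=50=110010 popcount=3 -> skip
r=51=110011 popcount=4 -> skip
r=52=110100 popcount=3 -> skip
r=53=110101 popcount=4 -> skip
r=54=110110 popcount=4 -> skip
r=55=110111 popcount=5 -> skip
r=56=111000 popcount=3 -> skip
r=57=111001 popcount=4 -> skip
r=58=111010 popcount=4 -> skip
r=59=111011 popcount=5 -> skip
r=60=111100 popcount=4 -> skip
r=61=111101 popcount=5 -> skip
r=62=111110 popcount=5 -> skip
r=63=111111 popcount=6 -> skip
r=64=1000000 popcount=1 -> skip
r=65=1000001 popcount=2 -> KEEP
r=66=1000010 popcount=2 -> KEEP
r=67=1000011 popcount=3 -> skip
r=68=1000100 popcount=2 -> KEEP
r=69=1000101 popcount=3 -> skip
r=70=1000110 popcount=3 -> skip
r=71=1000111 popcount=4 -> skip
Kept rows: 12 17 18 20 24 33 34 36 40 48 65 66 68

Answer: 12 17 18 20 24 33 34 36 40 48 65 66 68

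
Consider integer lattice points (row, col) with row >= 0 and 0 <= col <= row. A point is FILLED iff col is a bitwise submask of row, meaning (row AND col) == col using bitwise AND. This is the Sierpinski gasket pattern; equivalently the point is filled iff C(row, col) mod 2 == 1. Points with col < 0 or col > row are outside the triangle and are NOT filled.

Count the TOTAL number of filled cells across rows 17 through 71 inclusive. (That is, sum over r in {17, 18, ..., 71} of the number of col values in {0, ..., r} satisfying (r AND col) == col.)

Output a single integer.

r17=10001 pc2: +4 =4
r18=10010 pc2: +4 =8
r19=10011 pc3: +8 =16
r20=10100 pc2: +4 =20
r21=10101 pc3: +8 =28
r22=10110 pc3: +8 =36
r23=10111 pc4: +16 =52
r24=11000 pc2: +4 =56
r25=11001 pc3: +8 =64
r26=11010 pc3: +8 =72
r27=11011 pc4: +16 =88
r28=11100 pc3: +8 =96
r29=11101 pc4: +16 =112
r30=11110 pc4: +16 =128
r31=11111 pc5: +32 =160
r32=100000 pc1: +2 =162
r33=100001 pc2: +4 =166
r34=100010 pc2: +4 =170
r35=100011 pc3: +8 =178
r36=100100 pc2: +4 =182
r37=100101 pc3: +8 =190
r38=100110 pc3: +8 =198
r39=100111 pc4: +16 =214
r40=101000 pc2: +4 =218
r41=101001 pc3: +8 =226
r42=101010 pc3: +8 =234
r43=101011 pc4: +16 =250
r44=101100 pc3: +8 =258
r45=101101 pc4: +16 =274
r46=101110 pc4: +16 =290
r47=101111 pc5: +32 =322
r48=110000 pc2: +4 =326
r49=110001 pc3: +8 =334
r50=110010 pc3: +8 =342
r51=110011 pc4: +16 =358
r52=110100 pc3: +8 =366
r53=110101 pc4: +16 =382
r54=110110 pc4: +16 =398
r55=110111 pc5: +32 =430
r56=111000 pc3: +8 =438
r57=111001 pc4: +16 =454
r58=111010 pc4: +16 =470
r59=111011 pc5: +32 =502
r60=111100 pc4: +16 =518
r61=111101 pc5: +32 =550
r62=111110 pc5: +32 =582
r63=111111 pc6: +64 =646
r64=1000000 pc1: +2 =648
r65=1000001 pc2: +4 =652
r66=1000010 pc2: +4 =656
r67=1000011 pc3: +8 =664
r68=1000100 pc2: +4 =668
r69=1000101 pc3: +8 =676
r70=1000110 pc3: +8 =684
r71=1000111 pc4: +16 =700

Answer: 700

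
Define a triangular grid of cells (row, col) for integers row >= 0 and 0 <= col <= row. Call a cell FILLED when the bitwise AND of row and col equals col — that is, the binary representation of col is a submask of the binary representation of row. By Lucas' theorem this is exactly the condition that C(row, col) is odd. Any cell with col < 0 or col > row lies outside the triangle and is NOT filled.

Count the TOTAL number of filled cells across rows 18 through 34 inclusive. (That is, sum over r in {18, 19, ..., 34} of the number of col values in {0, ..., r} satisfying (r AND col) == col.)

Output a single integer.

Answer: 166

Derivation:
r18=10010 pc2: +4 =4
r19=10011 pc3: +8 =12
r20=10100 pc2: +4 =16
r21=10101 pc3: +8 =24
r22=10110 pc3: +8 =32
r23=10111 pc4: +16 =48
r24=11000 pc2: +4 =52
r25=11001 pc3: +8 =60
r26=11010 pc3: +8 =68
r27=11011 pc4: +16 =84
r28=11100 pc3: +8 =92
r29=11101 pc4: +16 =108
r30=11110 pc4: +16 =124
r31=11111 pc5: +32 =156
r32=100000 pc1: +2 =158
r33=100001 pc2: +4 =162
r34=100010 pc2: +4 =166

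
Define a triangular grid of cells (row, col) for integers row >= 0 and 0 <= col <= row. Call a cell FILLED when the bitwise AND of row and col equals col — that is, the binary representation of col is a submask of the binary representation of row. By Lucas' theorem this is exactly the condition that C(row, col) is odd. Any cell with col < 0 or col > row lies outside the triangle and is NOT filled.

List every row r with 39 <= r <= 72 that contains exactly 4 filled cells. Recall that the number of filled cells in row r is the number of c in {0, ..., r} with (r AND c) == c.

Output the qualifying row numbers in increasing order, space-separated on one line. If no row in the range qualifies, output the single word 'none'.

Row r has 2^popcount(r) filled cells, so we need popcount(r) = log2(4) = 2.
Scan r = 39..72 and keep those with exactly 2 one-bits:
r=39=100111 popcount=4 -> skip
r=40=101000 popcount=2 -> KEEP
r=41=101001 popcount=3 -> skip
r=42=101010 popcount=3 -> skip
r=43=101011 popcount=4 -> skip
r=44=101100 popcount=3 -> skip
r=45=101101 popcount=4 -> skip
r=46=101110 popcount=4 -> skip
r=47=101111 popcount=5 -> skip
r=48=110000 popcount=2 -> KEEP
r=49=110001 popcount=3 -> skip
r=50=110010 popcount=3 -> skip
r=51=110011 popcount=4 -> skip
r=52=110100 popcount=3 -> skip
r=53=110101 popcount=4 -> skip
r=54=110110 popcount=4 -> skip
r=55=110111 popcount=5 -> skip
r=56=111000 popcount=3 -> skip
r=57=111001 popcount=4 -> skip
r=58=111010 popcount=4 -> skip
r=59=111011 popcount=5 -> skip
r=60=111100 popcount=4 -> skip
r=61=111101 popcount=5 -> skip
r=62=111110 popcount=5 -> skip
r=63=111111 popcount=6 -> skip
r=64=1000000 popcount=1 -> skip
r=65=1000001 popcount=2 -> KEEP
r=66=1000010 popcount=2 -> KEEP
r=67=1000011 popcount=3 -> skip
r=68=1000100 popcount=2 -> KEEP
r=69=1000101 popcount=3 -> skip
r=70=1000110 popcount=3 -> skip
r=71=1000111 popcount=4 -> skip
r=72=1001000 popcount=2 -> KEEP
Kept rows: 40 48 65 66 68 72

Answer: 40 48 65 66 68 72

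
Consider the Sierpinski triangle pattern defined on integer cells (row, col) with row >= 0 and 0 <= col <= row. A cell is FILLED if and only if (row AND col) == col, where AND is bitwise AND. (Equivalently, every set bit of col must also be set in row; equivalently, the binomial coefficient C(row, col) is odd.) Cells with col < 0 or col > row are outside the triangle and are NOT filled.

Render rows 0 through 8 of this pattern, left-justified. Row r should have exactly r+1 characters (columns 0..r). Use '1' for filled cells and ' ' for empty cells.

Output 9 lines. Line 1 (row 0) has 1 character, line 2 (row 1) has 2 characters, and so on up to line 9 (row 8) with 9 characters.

Answer: 1
11
1 1
1111
1   1
11  11
1 1 1 1
11111111
1       1

Derivation:
r0=0: 1
r1=1: 11
r2=10: 1 1
r3=11: 1111
r4=100: 1   1
r5=101: 11  11
r6=110: 1 1 1 1
r7=111: 11111111
r8=1000: 1       1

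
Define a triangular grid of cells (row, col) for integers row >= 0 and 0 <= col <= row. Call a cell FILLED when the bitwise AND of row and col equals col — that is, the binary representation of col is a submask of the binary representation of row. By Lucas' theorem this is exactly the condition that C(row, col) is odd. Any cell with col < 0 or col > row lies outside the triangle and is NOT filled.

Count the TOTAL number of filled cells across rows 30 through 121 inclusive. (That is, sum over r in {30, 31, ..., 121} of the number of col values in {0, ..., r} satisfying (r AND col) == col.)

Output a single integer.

Answer: 1608

Derivation:
r30=11110 pc4: +16 =16
r31=11111 pc5: +32 =48
r32=100000 pc1: +2 =50
r33=100001 pc2: +4 =54
r34=100010 pc2: +4 =58
r35=100011 pc3: +8 =66
r36=100100 pc2: +4 =70
r37=100101 pc3: +8 =78
r38=100110 pc3: +8 =86
r39=100111 pc4: +16 =102
r40=101000 pc2: +4 =106
r41=101001 pc3: +8 =114
r42=101010 pc3: +8 =122
r43=101011 pc4: +16 =138
r44=101100 pc3: +8 =146
r45=101101 pc4: +16 =162
r46=101110 pc4: +16 =178
r47=101111 pc5: +32 =210
r48=110000 pc2: +4 =214
r49=110001 pc3: +8 =222
r50=110010 pc3: +8 =230
r51=110011 pc4: +16 =246
r52=110100 pc3: +8 =254
r53=110101 pc4: +16 =270
r54=110110 pc4: +16 =286
r55=110111 pc5: +32 =318
r56=111000 pc3: +8 =326
r57=111001 pc4: +16 =342
r58=111010 pc4: +16 =358
r59=111011 pc5: +32 =390
r60=111100 pc4: +16 =406
r61=111101 pc5: +32 =438
r62=111110 pc5: +32 =470
r63=111111 pc6: +64 =534
r64=1000000 pc1: +2 =536
r65=1000001 pc2: +4 =540
r66=1000010 pc2: +4 =544
r67=1000011 pc3: +8 =552
r68=1000100 pc2: +4 =556
r69=1000101 pc3: +8 =564
r70=1000110 pc3: +8 =572
r71=1000111 pc4: +16 =588
r72=1001000 pc2: +4 =592
r73=1001001 pc3: +8 =600
r74=1001010 pc3: +8 =608
r75=1001011 pc4: +16 =624
r76=1001100 pc3: +8 =632
r77=1001101 pc4: +16 =648
r78=1001110 pc4: +16 =664
r79=1001111 pc5: +32 =696
r80=1010000 pc2: +4 =700
r81=1010001 pc3: +8 =708
r82=1010010 pc3: +8 =716
r83=1010011 pc4: +16 =732
r84=1010100 pc3: +8 =740
r85=1010101 pc4: +16 =756
r86=1010110 pc4: +16 =772
r87=1010111 pc5: +32 =804
r88=1011000 pc3: +8 =812
r89=1011001 pc4: +16 =828
r90=1011010 pc4: +16 =844
r91=1011011 pc5: +32 =876
r92=1011100 pc4: +16 =892
r93=1011101 pc5: +32 =924
r94=1011110 pc5: +32 =956
r95=1011111 pc6: +64 =1020
r96=1100000 pc2: +4 =1024
r97=1100001 pc3: +8 =1032
r98=1100010 pc3: +8 =1040
r99=1100011 pc4: +16 =1056
r100=1100100 pc3: +8 =1064
r101=1100101 pc4: +16 =1080
r102=1100110 pc4: +16 =1096
r103=1100111 pc5: +32 =1128
r104=1101000 pc3: +8 =1136
r105=1101001 pc4: +16 =1152
r106=1101010 pc4: +16 =1168
r107=1101011 pc5: +32 =1200
r108=1101100 pc4: +16 =1216
r109=1101101 pc5: +32 =1248
r110=1101110 pc5: +32 =1280
r111=1101111 pc6: +64 =1344
r112=1110000 pc3: +8 =1352
r113=1110001 pc4: +16 =1368
r114=1110010 pc4: +16 =1384
r115=1110011 pc5: +32 =1416
r116=1110100 pc4: +16 =1432
r117=1110101 pc5: +32 =1464
r118=1110110 pc5: +32 =1496
r119=1110111 pc6: +64 =1560
r120=1111000 pc4: +16 =1576
r121=1111001 pc5: +32 =1608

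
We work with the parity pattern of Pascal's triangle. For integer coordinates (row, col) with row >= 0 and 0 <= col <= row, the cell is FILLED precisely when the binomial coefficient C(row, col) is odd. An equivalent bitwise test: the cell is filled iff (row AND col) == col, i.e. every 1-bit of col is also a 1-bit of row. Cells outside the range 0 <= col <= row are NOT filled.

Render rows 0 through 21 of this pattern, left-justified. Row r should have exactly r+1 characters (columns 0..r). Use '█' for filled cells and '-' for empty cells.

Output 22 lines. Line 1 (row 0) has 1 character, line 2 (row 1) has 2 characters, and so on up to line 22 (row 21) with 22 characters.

r0=0: █
r1=1: ██
r2=10: █-█
r3=11: ████
r4=100: █---█
r5=101: ██--██
r6=110: █-█-█-█
r7=111: ████████
r8=1000: █-------█
r9=1001: ██------██
r10=1010: █-█-----█-█
r11=1011: ████----████
r12=1100: █---█---█---█
r13=1101: ██--██--██--██
r14=1110: █-█-█-█-█-█-█-█
r15=1111: ████████████████
r16=10000: █---------------█
r17=10001: ██--------------██
r18=10010: █-█-------------█-█
r19=10011: ████------------████
r20=10100: █---█-----------█---█
r21=10101: ██--██----------██--██

Answer: █
██
█-█
████
█---█
██--██
█-█-█-█
████████
█-------█
██------██
█-█-----█-█
████----████
█---█---█---█
██--██--██--██
█-█-█-█-█-█-█-█
████████████████
█---------------█
██--------------██
█-█-------------█-█
████------------████
█---█-----------█---█
██--██----------██--██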